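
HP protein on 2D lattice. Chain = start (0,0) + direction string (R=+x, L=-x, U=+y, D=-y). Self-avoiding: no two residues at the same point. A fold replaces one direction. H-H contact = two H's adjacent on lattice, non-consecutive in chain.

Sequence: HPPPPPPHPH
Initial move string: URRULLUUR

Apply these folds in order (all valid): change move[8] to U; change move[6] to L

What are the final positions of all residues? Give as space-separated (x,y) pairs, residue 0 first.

Answer: (0,0) (0,1) (1,1) (2,1) (2,2) (1,2) (0,2) (-1,2) (-1,3) (-1,4)

Derivation:
Initial moves: URRULLUUR
Fold: move[8]->U => URRULLUUU (positions: [(0, 0), (0, 1), (1, 1), (2, 1), (2, 2), (1, 2), (0, 2), (0, 3), (0, 4), (0, 5)])
Fold: move[6]->L => URRULLLUU (positions: [(0, 0), (0, 1), (1, 1), (2, 1), (2, 2), (1, 2), (0, 2), (-1, 2), (-1, 3), (-1, 4)])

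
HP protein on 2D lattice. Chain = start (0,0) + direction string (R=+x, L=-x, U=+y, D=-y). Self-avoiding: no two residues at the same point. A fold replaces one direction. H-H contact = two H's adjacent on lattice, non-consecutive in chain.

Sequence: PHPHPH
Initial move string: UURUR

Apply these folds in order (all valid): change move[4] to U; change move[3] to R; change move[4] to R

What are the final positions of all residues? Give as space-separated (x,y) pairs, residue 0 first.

Initial moves: UURUR
Fold: move[4]->U => UURUU (positions: [(0, 0), (0, 1), (0, 2), (1, 2), (1, 3), (1, 4)])
Fold: move[3]->R => UURRU (positions: [(0, 0), (0, 1), (0, 2), (1, 2), (2, 2), (2, 3)])
Fold: move[4]->R => UURRR (positions: [(0, 0), (0, 1), (0, 2), (1, 2), (2, 2), (3, 2)])

Answer: (0,0) (0,1) (0,2) (1,2) (2,2) (3,2)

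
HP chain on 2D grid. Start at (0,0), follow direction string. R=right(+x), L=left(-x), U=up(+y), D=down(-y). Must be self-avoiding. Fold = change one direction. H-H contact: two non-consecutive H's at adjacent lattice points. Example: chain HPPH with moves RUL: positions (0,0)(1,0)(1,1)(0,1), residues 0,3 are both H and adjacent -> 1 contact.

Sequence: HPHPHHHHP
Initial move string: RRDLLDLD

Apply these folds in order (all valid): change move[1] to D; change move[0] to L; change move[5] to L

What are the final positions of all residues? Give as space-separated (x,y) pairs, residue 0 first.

Initial moves: RRDLLDLD
Fold: move[1]->D => RDDLLDLD (positions: [(0, 0), (1, 0), (1, -1), (1, -2), (0, -2), (-1, -2), (-1, -3), (-2, -3), (-2, -4)])
Fold: move[0]->L => LDDLLDLD (positions: [(0, 0), (-1, 0), (-1, -1), (-1, -2), (-2, -2), (-3, -2), (-3, -3), (-4, -3), (-4, -4)])
Fold: move[5]->L => LDDLLLLD (positions: [(0, 0), (-1, 0), (-1, -1), (-1, -2), (-2, -2), (-3, -2), (-4, -2), (-5, -2), (-5, -3)])

Answer: (0,0) (-1,0) (-1,-1) (-1,-2) (-2,-2) (-3,-2) (-4,-2) (-5,-2) (-5,-3)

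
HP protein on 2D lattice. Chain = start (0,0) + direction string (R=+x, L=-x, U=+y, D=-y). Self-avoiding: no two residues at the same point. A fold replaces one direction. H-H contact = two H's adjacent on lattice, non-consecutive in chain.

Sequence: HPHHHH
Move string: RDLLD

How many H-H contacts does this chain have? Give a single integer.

Answer: 1

Derivation:
Positions: [(0, 0), (1, 0), (1, -1), (0, -1), (-1, -1), (-1, -2)]
H-H contact: residue 0 @(0,0) - residue 3 @(0, -1)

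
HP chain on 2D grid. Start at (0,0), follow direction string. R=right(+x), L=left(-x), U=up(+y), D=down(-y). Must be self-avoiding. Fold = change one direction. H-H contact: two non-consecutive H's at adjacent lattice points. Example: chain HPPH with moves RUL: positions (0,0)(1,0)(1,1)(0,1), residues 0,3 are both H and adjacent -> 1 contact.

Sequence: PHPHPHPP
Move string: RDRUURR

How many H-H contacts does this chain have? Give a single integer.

Answer: 0

Derivation:
Positions: [(0, 0), (1, 0), (1, -1), (2, -1), (2, 0), (2, 1), (3, 1), (4, 1)]
No H-H contacts found.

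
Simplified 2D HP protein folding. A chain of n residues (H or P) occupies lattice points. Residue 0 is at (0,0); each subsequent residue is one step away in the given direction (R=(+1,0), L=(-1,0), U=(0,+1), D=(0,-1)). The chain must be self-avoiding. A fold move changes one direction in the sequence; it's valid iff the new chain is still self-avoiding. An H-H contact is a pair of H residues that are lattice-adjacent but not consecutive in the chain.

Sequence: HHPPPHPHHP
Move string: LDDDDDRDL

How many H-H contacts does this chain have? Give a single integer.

Positions: [(0, 0), (-1, 0), (-1, -1), (-1, -2), (-1, -3), (-1, -4), (-1, -5), (0, -5), (0, -6), (-1, -6)]
No H-H contacts found.

Answer: 0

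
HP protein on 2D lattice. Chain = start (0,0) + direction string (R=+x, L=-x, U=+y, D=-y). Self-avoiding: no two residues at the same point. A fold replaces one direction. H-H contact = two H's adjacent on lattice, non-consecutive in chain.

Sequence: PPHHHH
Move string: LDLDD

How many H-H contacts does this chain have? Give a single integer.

Answer: 0

Derivation:
Positions: [(0, 0), (-1, 0), (-1, -1), (-2, -1), (-2, -2), (-2, -3)]
No H-H contacts found.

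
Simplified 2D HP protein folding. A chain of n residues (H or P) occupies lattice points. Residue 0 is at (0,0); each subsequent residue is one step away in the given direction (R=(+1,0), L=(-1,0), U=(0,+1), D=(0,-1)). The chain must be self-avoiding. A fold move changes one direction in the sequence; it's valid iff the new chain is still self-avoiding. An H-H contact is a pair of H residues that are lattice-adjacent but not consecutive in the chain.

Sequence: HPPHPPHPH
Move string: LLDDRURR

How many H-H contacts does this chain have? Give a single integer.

Answer: 1

Derivation:
Positions: [(0, 0), (-1, 0), (-2, 0), (-2, -1), (-2, -2), (-1, -2), (-1, -1), (0, -1), (1, -1)]
H-H contact: residue 3 @(-2,-1) - residue 6 @(-1, -1)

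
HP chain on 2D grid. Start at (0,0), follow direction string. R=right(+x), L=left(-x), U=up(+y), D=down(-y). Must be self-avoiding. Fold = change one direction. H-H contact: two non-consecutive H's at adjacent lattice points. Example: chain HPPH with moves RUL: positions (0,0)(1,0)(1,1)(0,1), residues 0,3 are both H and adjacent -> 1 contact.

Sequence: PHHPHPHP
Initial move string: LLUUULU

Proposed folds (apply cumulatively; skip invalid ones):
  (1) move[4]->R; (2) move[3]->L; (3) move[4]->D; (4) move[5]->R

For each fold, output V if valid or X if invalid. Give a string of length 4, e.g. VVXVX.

Answer: XVVX

Derivation:
Initial: LLUUULU -> [(0, 0), (-1, 0), (-2, 0), (-2, 1), (-2, 2), (-2, 3), (-3, 3), (-3, 4)]
Fold 1: move[4]->R => LLUURLU INVALID (collision), skipped
Fold 2: move[3]->L => LLULULU VALID
Fold 3: move[4]->D => LLULDLU VALID
Fold 4: move[5]->R => LLULDRU INVALID (collision), skipped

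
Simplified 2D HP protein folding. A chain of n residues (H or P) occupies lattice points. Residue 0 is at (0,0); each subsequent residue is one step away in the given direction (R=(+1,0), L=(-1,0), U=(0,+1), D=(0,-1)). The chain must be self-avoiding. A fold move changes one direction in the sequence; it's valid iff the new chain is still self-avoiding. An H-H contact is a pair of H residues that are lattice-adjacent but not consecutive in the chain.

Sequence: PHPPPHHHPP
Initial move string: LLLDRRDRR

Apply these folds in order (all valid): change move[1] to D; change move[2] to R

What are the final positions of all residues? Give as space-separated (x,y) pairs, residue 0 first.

Initial moves: LLLDRRDRR
Fold: move[1]->D => LDLDRRDRR (positions: [(0, 0), (-1, 0), (-1, -1), (-2, -1), (-2, -2), (-1, -2), (0, -2), (0, -3), (1, -3), (2, -3)])
Fold: move[2]->R => LDRDRRDRR (positions: [(0, 0), (-1, 0), (-1, -1), (0, -1), (0, -2), (1, -2), (2, -2), (2, -3), (3, -3), (4, -3)])

Answer: (0,0) (-1,0) (-1,-1) (0,-1) (0,-2) (1,-2) (2,-2) (2,-3) (3,-3) (4,-3)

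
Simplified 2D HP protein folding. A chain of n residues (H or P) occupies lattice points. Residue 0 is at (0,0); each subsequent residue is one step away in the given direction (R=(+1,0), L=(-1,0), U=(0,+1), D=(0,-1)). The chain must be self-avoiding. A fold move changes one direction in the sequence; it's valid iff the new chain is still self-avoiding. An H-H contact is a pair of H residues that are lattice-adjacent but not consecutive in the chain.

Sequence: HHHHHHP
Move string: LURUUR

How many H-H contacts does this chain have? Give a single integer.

Positions: [(0, 0), (-1, 0), (-1, 1), (0, 1), (0, 2), (0, 3), (1, 3)]
H-H contact: residue 0 @(0,0) - residue 3 @(0, 1)

Answer: 1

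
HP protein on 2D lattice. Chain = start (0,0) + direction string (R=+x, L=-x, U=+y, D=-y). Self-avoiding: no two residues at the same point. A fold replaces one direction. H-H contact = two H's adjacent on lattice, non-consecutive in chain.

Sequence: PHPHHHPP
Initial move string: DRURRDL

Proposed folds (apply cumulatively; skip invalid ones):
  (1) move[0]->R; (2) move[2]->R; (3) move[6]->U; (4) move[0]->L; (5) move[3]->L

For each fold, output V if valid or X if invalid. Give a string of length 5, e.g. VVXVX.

Answer: VVXXX

Derivation:
Initial: DRURRDL -> [(0, 0), (0, -1), (1, -1), (1, 0), (2, 0), (3, 0), (3, -1), (2, -1)]
Fold 1: move[0]->R => RRURRDL VALID
Fold 2: move[2]->R => RRRRRDL VALID
Fold 3: move[6]->U => RRRRRDU INVALID (collision), skipped
Fold 4: move[0]->L => LRRRRDL INVALID (collision), skipped
Fold 5: move[3]->L => RRRLRDL INVALID (collision), skipped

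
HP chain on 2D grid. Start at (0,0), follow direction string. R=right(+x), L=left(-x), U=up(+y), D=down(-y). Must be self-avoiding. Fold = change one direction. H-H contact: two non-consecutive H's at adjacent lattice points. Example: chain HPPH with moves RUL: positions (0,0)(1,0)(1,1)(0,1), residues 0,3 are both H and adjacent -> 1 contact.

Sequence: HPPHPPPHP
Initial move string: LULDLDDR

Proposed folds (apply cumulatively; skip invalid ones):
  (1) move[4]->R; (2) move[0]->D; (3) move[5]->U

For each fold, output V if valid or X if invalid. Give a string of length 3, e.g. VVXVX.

Initial: LULDLDDR -> [(0, 0), (-1, 0), (-1, 1), (-2, 1), (-2, 0), (-3, 0), (-3, -1), (-3, -2), (-2, -2)]
Fold 1: move[4]->R => LULDRDDR INVALID (collision), skipped
Fold 2: move[0]->D => DULDLDDR INVALID (collision), skipped
Fold 3: move[5]->U => LULDLUDR INVALID (collision), skipped

Answer: XXX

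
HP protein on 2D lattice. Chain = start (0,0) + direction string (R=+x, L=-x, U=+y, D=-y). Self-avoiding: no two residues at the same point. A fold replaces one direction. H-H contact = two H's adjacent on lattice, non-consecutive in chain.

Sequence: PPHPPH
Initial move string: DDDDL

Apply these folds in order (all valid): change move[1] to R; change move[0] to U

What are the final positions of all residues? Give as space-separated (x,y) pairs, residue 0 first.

Answer: (0,0) (0,1) (1,1) (1,0) (1,-1) (0,-1)

Derivation:
Initial moves: DDDDL
Fold: move[1]->R => DRDDL (positions: [(0, 0), (0, -1), (1, -1), (1, -2), (1, -3), (0, -3)])
Fold: move[0]->U => URDDL (positions: [(0, 0), (0, 1), (1, 1), (1, 0), (1, -1), (0, -1)])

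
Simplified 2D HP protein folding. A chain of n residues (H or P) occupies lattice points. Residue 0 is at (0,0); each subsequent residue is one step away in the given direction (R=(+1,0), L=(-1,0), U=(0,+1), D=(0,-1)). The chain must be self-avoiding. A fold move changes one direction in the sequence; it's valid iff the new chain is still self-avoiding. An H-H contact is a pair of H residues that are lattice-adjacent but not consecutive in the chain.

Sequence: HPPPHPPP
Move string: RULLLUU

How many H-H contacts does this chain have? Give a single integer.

Answer: 0

Derivation:
Positions: [(0, 0), (1, 0), (1, 1), (0, 1), (-1, 1), (-2, 1), (-2, 2), (-2, 3)]
No H-H contacts found.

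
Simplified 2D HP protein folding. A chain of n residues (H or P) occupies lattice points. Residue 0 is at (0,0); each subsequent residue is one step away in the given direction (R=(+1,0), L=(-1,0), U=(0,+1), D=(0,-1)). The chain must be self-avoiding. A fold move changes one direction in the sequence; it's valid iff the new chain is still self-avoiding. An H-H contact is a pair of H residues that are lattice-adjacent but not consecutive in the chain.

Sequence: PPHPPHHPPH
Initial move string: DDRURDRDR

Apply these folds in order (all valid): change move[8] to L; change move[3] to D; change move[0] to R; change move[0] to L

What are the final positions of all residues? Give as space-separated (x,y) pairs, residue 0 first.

Initial moves: DDRURDRDR
Fold: move[8]->L => DDRURDRDL (positions: [(0, 0), (0, -1), (0, -2), (1, -2), (1, -1), (2, -1), (2, -2), (3, -2), (3, -3), (2, -3)])
Fold: move[3]->D => DDRDRDRDL (positions: [(0, 0), (0, -1), (0, -2), (1, -2), (1, -3), (2, -3), (2, -4), (3, -4), (3, -5), (2, -5)])
Fold: move[0]->R => RDRDRDRDL (positions: [(0, 0), (1, 0), (1, -1), (2, -1), (2, -2), (3, -2), (3, -3), (4, -3), (4, -4), (3, -4)])
Fold: move[0]->L => LDRDRDRDL (positions: [(0, 0), (-1, 0), (-1, -1), (0, -1), (0, -2), (1, -2), (1, -3), (2, -3), (2, -4), (1, -4)])

Answer: (0,0) (-1,0) (-1,-1) (0,-1) (0,-2) (1,-2) (1,-3) (2,-3) (2,-4) (1,-4)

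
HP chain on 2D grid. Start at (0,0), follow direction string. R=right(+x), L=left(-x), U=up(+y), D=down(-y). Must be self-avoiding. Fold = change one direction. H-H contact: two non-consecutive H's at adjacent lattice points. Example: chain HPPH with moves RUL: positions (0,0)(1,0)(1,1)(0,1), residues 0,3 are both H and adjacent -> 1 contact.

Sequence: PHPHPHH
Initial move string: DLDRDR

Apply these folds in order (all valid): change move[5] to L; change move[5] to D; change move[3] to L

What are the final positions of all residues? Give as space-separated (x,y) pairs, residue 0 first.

Answer: (0,0) (0,-1) (-1,-1) (-1,-2) (-2,-2) (-2,-3) (-2,-4)

Derivation:
Initial moves: DLDRDR
Fold: move[5]->L => DLDRDL (positions: [(0, 0), (0, -1), (-1, -1), (-1, -2), (0, -2), (0, -3), (-1, -3)])
Fold: move[5]->D => DLDRDD (positions: [(0, 0), (0, -1), (-1, -1), (-1, -2), (0, -2), (0, -3), (0, -4)])
Fold: move[3]->L => DLDLDD (positions: [(0, 0), (0, -1), (-1, -1), (-1, -2), (-2, -2), (-2, -3), (-2, -4)])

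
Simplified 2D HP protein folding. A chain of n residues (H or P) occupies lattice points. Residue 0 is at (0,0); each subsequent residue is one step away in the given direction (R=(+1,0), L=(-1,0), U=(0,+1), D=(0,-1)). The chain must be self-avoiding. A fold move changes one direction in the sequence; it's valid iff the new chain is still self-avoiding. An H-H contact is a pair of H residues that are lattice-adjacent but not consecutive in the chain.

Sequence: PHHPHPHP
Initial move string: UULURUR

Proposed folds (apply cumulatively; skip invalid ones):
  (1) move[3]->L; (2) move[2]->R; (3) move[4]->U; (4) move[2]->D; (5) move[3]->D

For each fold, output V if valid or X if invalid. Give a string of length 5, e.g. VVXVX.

Answer: XVVXX

Derivation:
Initial: UULURUR -> [(0, 0), (0, 1), (0, 2), (-1, 2), (-1, 3), (0, 3), (0, 4), (1, 4)]
Fold 1: move[3]->L => UULLRUR INVALID (collision), skipped
Fold 2: move[2]->R => UURURUR VALID
Fold 3: move[4]->U => UURUUUR VALID
Fold 4: move[2]->D => UUDUUUR INVALID (collision), skipped
Fold 5: move[3]->D => UURDUUR INVALID (collision), skipped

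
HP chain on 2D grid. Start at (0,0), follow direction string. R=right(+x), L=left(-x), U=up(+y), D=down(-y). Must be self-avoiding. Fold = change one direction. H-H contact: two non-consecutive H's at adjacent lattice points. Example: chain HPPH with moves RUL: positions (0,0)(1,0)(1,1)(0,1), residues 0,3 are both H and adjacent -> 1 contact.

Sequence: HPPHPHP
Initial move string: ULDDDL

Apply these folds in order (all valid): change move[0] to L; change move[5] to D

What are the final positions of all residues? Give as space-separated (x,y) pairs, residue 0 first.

Initial moves: ULDDDL
Fold: move[0]->L => LLDDDL (positions: [(0, 0), (-1, 0), (-2, 0), (-2, -1), (-2, -2), (-2, -3), (-3, -3)])
Fold: move[5]->D => LLDDDD (positions: [(0, 0), (-1, 0), (-2, 0), (-2, -1), (-2, -2), (-2, -3), (-2, -4)])

Answer: (0,0) (-1,0) (-2,0) (-2,-1) (-2,-2) (-2,-3) (-2,-4)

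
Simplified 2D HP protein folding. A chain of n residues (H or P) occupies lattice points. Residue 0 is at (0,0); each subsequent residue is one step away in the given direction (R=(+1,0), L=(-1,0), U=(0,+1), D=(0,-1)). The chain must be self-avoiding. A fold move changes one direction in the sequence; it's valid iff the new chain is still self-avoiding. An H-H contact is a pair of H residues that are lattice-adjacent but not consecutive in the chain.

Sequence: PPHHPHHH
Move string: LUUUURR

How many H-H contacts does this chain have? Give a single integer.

Positions: [(0, 0), (-1, 0), (-1, 1), (-1, 2), (-1, 3), (-1, 4), (0, 4), (1, 4)]
No H-H contacts found.

Answer: 0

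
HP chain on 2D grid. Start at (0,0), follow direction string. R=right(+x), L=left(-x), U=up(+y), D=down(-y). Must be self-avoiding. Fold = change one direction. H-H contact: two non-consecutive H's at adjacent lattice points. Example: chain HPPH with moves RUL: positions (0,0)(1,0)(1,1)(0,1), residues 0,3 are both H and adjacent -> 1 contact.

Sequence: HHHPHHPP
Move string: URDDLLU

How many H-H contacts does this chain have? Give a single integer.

Positions: [(0, 0), (0, 1), (1, 1), (1, 0), (1, -1), (0, -1), (-1, -1), (-1, 0)]
H-H contact: residue 0 @(0,0) - residue 5 @(0, -1)

Answer: 1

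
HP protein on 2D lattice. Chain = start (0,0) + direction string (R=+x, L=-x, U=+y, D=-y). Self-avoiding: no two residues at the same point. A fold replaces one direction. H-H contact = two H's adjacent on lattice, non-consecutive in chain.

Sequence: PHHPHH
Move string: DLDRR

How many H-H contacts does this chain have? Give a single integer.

Answer: 1

Derivation:
Positions: [(0, 0), (0, -1), (-1, -1), (-1, -2), (0, -2), (1, -2)]
H-H contact: residue 1 @(0,-1) - residue 4 @(0, -2)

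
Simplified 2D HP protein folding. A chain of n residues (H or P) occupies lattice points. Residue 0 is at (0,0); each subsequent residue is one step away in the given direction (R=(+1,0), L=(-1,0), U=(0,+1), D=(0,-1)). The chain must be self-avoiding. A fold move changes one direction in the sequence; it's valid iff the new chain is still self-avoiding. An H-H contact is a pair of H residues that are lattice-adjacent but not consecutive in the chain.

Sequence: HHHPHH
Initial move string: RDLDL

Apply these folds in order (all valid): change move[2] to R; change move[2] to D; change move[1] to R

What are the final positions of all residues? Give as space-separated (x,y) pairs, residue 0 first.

Initial moves: RDLDL
Fold: move[2]->R => RDRDL (positions: [(0, 0), (1, 0), (1, -1), (2, -1), (2, -2), (1, -2)])
Fold: move[2]->D => RDDDL (positions: [(0, 0), (1, 0), (1, -1), (1, -2), (1, -3), (0, -3)])
Fold: move[1]->R => RRDDL (positions: [(0, 0), (1, 0), (2, 0), (2, -1), (2, -2), (1, -2)])

Answer: (0,0) (1,0) (2,0) (2,-1) (2,-2) (1,-2)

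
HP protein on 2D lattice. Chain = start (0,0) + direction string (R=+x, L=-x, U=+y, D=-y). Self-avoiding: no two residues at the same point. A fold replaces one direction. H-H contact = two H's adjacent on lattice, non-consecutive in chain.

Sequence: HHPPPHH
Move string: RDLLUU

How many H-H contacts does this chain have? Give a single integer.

Positions: [(0, 0), (1, 0), (1, -1), (0, -1), (-1, -1), (-1, 0), (-1, 1)]
H-H contact: residue 0 @(0,0) - residue 5 @(-1, 0)

Answer: 1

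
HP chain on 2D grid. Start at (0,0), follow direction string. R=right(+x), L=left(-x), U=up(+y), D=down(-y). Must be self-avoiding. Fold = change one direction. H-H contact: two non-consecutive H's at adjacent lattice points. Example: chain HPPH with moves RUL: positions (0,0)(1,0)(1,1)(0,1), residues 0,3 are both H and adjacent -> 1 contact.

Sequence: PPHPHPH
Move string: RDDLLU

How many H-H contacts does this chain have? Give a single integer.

Positions: [(0, 0), (1, 0), (1, -1), (1, -2), (0, -2), (-1, -2), (-1, -1)]
No H-H contacts found.

Answer: 0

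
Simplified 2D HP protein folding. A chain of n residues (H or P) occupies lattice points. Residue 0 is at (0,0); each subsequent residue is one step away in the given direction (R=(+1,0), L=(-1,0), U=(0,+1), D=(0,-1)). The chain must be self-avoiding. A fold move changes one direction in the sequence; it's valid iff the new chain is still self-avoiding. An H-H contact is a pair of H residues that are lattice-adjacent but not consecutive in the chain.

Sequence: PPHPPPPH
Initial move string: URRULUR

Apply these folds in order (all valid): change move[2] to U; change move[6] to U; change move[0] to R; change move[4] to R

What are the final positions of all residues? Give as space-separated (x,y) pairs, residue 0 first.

Initial moves: URRULUR
Fold: move[2]->U => URUULUR (positions: [(0, 0), (0, 1), (1, 1), (1, 2), (1, 3), (0, 3), (0, 4), (1, 4)])
Fold: move[6]->U => URUULUU (positions: [(0, 0), (0, 1), (1, 1), (1, 2), (1, 3), (0, 3), (0, 4), (0, 5)])
Fold: move[0]->R => RRUULUU (positions: [(0, 0), (1, 0), (2, 0), (2, 1), (2, 2), (1, 2), (1, 3), (1, 4)])
Fold: move[4]->R => RRUURUU (positions: [(0, 0), (1, 0), (2, 0), (2, 1), (2, 2), (3, 2), (3, 3), (3, 4)])

Answer: (0,0) (1,0) (2,0) (2,1) (2,2) (3,2) (3,3) (3,4)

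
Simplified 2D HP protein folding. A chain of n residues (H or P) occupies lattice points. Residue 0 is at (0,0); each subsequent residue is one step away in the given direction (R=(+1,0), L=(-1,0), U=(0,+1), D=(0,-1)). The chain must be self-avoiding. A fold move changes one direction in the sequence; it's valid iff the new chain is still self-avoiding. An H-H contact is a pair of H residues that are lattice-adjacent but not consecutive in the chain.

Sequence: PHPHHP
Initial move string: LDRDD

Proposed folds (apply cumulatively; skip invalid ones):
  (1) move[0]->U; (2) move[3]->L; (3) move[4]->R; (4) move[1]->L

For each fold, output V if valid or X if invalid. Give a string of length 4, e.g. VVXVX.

Answer: XXVX

Derivation:
Initial: LDRDD -> [(0, 0), (-1, 0), (-1, -1), (0, -1), (0, -2), (0, -3)]
Fold 1: move[0]->U => UDRDD INVALID (collision), skipped
Fold 2: move[3]->L => LDRLD INVALID (collision), skipped
Fold 3: move[4]->R => LDRDR VALID
Fold 4: move[1]->L => LLRDR INVALID (collision), skipped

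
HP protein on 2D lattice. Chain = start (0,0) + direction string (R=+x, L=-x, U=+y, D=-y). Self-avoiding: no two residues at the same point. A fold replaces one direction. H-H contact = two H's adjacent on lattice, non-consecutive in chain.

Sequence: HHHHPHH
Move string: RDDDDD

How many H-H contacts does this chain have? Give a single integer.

Positions: [(0, 0), (1, 0), (1, -1), (1, -2), (1, -3), (1, -4), (1, -5)]
No H-H contacts found.

Answer: 0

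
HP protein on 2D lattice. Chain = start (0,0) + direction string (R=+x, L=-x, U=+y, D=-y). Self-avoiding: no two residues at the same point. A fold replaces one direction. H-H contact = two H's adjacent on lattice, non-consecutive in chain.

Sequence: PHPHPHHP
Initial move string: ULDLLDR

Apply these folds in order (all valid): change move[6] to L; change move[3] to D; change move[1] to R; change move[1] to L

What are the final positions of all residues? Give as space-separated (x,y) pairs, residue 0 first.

Initial moves: ULDLLDR
Fold: move[6]->L => ULDLLDL (positions: [(0, 0), (0, 1), (-1, 1), (-1, 0), (-2, 0), (-3, 0), (-3, -1), (-4, -1)])
Fold: move[3]->D => ULDDLDL (positions: [(0, 0), (0, 1), (-1, 1), (-1, 0), (-1, -1), (-2, -1), (-2, -2), (-3, -2)])
Fold: move[1]->R => URDDLDL (positions: [(0, 0), (0, 1), (1, 1), (1, 0), (1, -1), (0, -1), (0, -2), (-1, -2)])
Fold: move[1]->L => ULDDLDL (positions: [(0, 0), (0, 1), (-1, 1), (-1, 0), (-1, -1), (-2, -1), (-2, -2), (-3, -2)])

Answer: (0,0) (0,1) (-1,1) (-1,0) (-1,-1) (-2,-1) (-2,-2) (-3,-2)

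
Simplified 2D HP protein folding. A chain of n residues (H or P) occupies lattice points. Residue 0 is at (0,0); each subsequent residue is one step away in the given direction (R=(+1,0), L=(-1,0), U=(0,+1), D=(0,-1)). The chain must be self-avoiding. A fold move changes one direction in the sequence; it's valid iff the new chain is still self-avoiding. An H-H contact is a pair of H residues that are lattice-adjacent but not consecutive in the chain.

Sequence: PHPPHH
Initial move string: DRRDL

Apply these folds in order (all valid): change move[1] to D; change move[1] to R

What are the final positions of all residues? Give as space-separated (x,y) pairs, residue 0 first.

Answer: (0,0) (0,-1) (1,-1) (2,-1) (2,-2) (1,-2)

Derivation:
Initial moves: DRRDL
Fold: move[1]->D => DDRDL (positions: [(0, 0), (0, -1), (0, -2), (1, -2), (1, -3), (0, -3)])
Fold: move[1]->R => DRRDL (positions: [(0, 0), (0, -1), (1, -1), (2, -1), (2, -2), (1, -2)])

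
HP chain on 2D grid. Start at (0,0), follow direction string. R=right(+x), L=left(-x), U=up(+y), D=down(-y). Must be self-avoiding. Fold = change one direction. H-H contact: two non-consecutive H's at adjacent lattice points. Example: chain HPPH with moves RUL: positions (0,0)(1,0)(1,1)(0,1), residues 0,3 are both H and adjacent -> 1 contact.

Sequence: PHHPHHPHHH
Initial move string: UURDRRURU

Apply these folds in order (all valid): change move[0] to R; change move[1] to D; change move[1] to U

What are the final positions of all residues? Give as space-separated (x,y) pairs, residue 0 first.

Answer: (0,0) (1,0) (1,1) (2,1) (2,0) (3,0) (4,0) (4,1) (5,1) (5,2)

Derivation:
Initial moves: UURDRRURU
Fold: move[0]->R => RURDRRURU (positions: [(0, 0), (1, 0), (1, 1), (2, 1), (2, 0), (3, 0), (4, 0), (4, 1), (5, 1), (5, 2)])
Fold: move[1]->D => RDRDRRURU (positions: [(0, 0), (1, 0), (1, -1), (2, -1), (2, -2), (3, -2), (4, -2), (4, -1), (5, -1), (5, 0)])
Fold: move[1]->U => RURDRRURU (positions: [(0, 0), (1, 0), (1, 1), (2, 1), (2, 0), (3, 0), (4, 0), (4, 1), (5, 1), (5, 2)])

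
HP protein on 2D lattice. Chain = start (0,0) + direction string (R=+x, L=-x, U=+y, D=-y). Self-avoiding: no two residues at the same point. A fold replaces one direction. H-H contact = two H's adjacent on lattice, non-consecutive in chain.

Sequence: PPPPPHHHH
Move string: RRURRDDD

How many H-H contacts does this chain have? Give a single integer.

Answer: 0

Derivation:
Positions: [(0, 0), (1, 0), (2, 0), (2, 1), (3, 1), (4, 1), (4, 0), (4, -1), (4, -2)]
No H-H contacts found.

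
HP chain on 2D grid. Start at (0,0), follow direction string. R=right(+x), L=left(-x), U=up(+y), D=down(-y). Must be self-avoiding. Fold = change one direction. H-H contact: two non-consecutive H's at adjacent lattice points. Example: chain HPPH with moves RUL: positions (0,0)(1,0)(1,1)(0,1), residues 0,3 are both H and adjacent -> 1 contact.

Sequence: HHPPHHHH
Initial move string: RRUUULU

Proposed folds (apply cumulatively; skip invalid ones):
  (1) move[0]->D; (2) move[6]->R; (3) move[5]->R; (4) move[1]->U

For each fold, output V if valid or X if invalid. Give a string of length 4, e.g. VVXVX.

Initial: RRUUULU -> [(0, 0), (1, 0), (2, 0), (2, 1), (2, 2), (2, 3), (1, 3), (1, 4)]
Fold 1: move[0]->D => DRUUULU VALID
Fold 2: move[6]->R => DRUUULR INVALID (collision), skipped
Fold 3: move[5]->R => DRUUURU VALID
Fold 4: move[1]->U => DUUUURU INVALID (collision), skipped

Answer: VXVX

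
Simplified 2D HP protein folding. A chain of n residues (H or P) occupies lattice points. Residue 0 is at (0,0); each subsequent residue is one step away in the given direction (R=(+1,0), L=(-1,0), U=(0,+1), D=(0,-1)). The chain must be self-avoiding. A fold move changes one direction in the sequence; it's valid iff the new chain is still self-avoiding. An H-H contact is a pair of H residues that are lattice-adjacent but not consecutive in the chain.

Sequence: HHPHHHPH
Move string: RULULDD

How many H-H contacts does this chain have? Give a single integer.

Positions: [(0, 0), (1, 0), (1, 1), (0, 1), (0, 2), (-1, 2), (-1, 1), (-1, 0)]
H-H contact: residue 0 @(0,0) - residue 7 @(-1, 0)
H-H contact: residue 0 @(0,0) - residue 3 @(0, 1)

Answer: 2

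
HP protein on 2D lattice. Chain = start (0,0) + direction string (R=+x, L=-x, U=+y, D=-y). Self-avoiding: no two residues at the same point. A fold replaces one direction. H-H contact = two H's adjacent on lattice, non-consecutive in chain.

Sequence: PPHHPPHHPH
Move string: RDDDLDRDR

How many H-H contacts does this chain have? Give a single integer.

Answer: 0

Derivation:
Positions: [(0, 0), (1, 0), (1, -1), (1, -2), (1, -3), (0, -3), (0, -4), (1, -4), (1, -5), (2, -5)]
No H-H contacts found.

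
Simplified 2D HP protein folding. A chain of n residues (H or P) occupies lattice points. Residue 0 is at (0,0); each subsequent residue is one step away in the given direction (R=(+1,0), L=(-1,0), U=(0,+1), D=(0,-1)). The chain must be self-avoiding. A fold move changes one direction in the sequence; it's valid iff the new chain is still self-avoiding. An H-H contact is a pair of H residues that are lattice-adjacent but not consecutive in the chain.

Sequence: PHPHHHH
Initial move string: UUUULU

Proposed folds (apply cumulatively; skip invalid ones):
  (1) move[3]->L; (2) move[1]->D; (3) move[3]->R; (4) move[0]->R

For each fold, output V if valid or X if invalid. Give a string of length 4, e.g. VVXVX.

Answer: VXXV

Derivation:
Initial: UUUULU -> [(0, 0), (0, 1), (0, 2), (0, 3), (0, 4), (-1, 4), (-1, 5)]
Fold 1: move[3]->L => UUULLU VALID
Fold 2: move[1]->D => UDULLU INVALID (collision), skipped
Fold 3: move[3]->R => UUURLU INVALID (collision), skipped
Fold 4: move[0]->R => RUULLU VALID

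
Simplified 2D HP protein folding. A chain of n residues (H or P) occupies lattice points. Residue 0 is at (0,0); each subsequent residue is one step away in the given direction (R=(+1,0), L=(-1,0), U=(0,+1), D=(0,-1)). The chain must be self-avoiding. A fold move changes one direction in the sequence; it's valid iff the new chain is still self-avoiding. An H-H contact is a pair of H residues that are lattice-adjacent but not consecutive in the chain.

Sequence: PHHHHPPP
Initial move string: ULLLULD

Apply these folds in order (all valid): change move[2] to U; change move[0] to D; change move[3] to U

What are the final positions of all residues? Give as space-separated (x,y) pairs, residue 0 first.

Initial moves: ULLLULD
Fold: move[2]->U => ULULULD (positions: [(0, 0), (0, 1), (-1, 1), (-1, 2), (-2, 2), (-2, 3), (-3, 3), (-3, 2)])
Fold: move[0]->D => DLULULD (positions: [(0, 0), (0, -1), (-1, -1), (-1, 0), (-2, 0), (-2, 1), (-3, 1), (-3, 0)])
Fold: move[3]->U => DLUUULD (positions: [(0, 0), (0, -1), (-1, -1), (-1, 0), (-1, 1), (-1, 2), (-2, 2), (-2, 1)])

Answer: (0,0) (0,-1) (-1,-1) (-1,0) (-1,1) (-1,2) (-2,2) (-2,1)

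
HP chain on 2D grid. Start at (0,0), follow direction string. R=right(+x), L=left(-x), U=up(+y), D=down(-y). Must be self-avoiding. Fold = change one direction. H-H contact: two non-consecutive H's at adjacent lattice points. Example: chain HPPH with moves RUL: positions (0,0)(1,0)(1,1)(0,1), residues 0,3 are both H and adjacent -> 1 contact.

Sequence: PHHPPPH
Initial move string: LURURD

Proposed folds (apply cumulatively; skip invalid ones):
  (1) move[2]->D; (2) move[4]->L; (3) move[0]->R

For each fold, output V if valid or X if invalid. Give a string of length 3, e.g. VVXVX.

Answer: XXV

Derivation:
Initial: LURURD -> [(0, 0), (-1, 0), (-1, 1), (0, 1), (0, 2), (1, 2), (1, 1)]
Fold 1: move[2]->D => LUDURD INVALID (collision), skipped
Fold 2: move[4]->L => LURULD INVALID (collision), skipped
Fold 3: move[0]->R => RURURD VALID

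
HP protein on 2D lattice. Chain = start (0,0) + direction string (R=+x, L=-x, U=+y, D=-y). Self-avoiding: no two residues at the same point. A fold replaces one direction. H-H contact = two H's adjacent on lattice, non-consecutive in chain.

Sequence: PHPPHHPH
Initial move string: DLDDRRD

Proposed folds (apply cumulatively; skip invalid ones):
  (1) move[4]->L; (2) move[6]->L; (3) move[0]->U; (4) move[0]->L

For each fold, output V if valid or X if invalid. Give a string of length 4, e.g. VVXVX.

Initial: DLDDRRD -> [(0, 0), (0, -1), (-1, -1), (-1, -2), (-1, -3), (0, -3), (1, -3), (1, -4)]
Fold 1: move[4]->L => DLDDLRD INVALID (collision), skipped
Fold 2: move[6]->L => DLDDRRL INVALID (collision), skipped
Fold 3: move[0]->U => ULDDRRD VALID
Fold 4: move[0]->L => LLDDRRD VALID

Answer: XXVV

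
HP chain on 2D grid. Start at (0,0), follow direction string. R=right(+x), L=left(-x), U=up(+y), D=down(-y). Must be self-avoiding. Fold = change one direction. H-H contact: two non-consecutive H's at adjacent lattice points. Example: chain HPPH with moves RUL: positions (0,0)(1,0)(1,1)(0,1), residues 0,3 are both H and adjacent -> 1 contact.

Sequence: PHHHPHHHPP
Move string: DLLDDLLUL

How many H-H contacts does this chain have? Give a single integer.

Positions: [(0, 0), (0, -1), (-1, -1), (-2, -1), (-2, -2), (-2, -3), (-3, -3), (-4, -3), (-4, -2), (-5, -2)]
No H-H contacts found.

Answer: 0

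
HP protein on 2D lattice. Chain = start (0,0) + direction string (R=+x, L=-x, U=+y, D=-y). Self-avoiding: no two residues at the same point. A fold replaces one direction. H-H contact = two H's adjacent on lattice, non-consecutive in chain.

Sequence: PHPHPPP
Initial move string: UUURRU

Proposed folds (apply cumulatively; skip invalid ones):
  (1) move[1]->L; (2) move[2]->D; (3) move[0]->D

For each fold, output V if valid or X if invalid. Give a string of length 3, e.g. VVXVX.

Initial: UUURRU -> [(0, 0), (0, 1), (0, 2), (0, 3), (1, 3), (2, 3), (2, 4)]
Fold 1: move[1]->L => ULURRU VALID
Fold 2: move[2]->D => ULDRRU INVALID (collision), skipped
Fold 3: move[0]->D => DLURRU INVALID (collision), skipped

Answer: VXX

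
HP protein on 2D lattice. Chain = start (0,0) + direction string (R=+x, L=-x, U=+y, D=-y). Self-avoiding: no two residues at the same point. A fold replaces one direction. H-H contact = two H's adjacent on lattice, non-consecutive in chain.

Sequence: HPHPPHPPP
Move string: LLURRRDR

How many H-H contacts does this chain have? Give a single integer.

Answer: 1

Derivation:
Positions: [(0, 0), (-1, 0), (-2, 0), (-2, 1), (-1, 1), (0, 1), (1, 1), (1, 0), (2, 0)]
H-H contact: residue 0 @(0,0) - residue 5 @(0, 1)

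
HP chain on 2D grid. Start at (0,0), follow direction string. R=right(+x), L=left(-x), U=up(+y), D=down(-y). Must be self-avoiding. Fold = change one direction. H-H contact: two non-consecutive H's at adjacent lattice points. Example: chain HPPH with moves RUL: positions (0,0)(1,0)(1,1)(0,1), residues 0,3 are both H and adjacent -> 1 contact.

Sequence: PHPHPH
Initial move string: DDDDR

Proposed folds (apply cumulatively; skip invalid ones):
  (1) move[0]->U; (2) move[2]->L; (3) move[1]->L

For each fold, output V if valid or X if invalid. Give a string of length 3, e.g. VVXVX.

Answer: XVV

Derivation:
Initial: DDDDR -> [(0, 0), (0, -1), (0, -2), (0, -3), (0, -4), (1, -4)]
Fold 1: move[0]->U => UDDDR INVALID (collision), skipped
Fold 2: move[2]->L => DDLDR VALID
Fold 3: move[1]->L => DLLDR VALID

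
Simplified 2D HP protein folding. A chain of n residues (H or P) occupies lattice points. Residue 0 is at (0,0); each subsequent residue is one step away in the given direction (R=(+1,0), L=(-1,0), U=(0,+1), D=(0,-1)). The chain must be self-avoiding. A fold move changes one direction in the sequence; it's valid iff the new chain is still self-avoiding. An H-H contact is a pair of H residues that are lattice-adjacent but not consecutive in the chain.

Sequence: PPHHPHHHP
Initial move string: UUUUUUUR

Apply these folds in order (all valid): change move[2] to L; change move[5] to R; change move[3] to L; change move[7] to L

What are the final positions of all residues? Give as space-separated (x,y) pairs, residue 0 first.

Answer: (0,0) (0,1) (0,2) (-1,2) (-2,2) (-2,3) (-1,3) (-1,4) (-2,4)

Derivation:
Initial moves: UUUUUUUR
Fold: move[2]->L => UULUUUUR (positions: [(0, 0), (0, 1), (0, 2), (-1, 2), (-1, 3), (-1, 4), (-1, 5), (-1, 6), (0, 6)])
Fold: move[5]->R => UULUURUR (positions: [(0, 0), (0, 1), (0, 2), (-1, 2), (-1, 3), (-1, 4), (0, 4), (0, 5), (1, 5)])
Fold: move[3]->L => UULLURUR (positions: [(0, 0), (0, 1), (0, 2), (-1, 2), (-2, 2), (-2, 3), (-1, 3), (-1, 4), (0, 4)])
Fold: move[7]->L => UULLURUL (positions: [(0, 0), (0, 1), (0, 2), (-1, 2), (-2, 2), (-2, 3), (-1, 3), (-1, 4), (-2, 4)])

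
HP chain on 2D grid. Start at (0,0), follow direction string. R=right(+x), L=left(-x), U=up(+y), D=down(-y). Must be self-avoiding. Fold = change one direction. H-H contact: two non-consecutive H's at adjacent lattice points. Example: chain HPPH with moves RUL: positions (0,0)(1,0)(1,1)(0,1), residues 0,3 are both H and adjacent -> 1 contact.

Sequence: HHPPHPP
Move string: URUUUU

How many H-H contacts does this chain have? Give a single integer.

Answer: 0

Derivation:
Positions: [(0, 0), (0, 1), (1, 1), (1, 2), (1, 3), (1, 4), (1, 5)]
No H-H contacts found.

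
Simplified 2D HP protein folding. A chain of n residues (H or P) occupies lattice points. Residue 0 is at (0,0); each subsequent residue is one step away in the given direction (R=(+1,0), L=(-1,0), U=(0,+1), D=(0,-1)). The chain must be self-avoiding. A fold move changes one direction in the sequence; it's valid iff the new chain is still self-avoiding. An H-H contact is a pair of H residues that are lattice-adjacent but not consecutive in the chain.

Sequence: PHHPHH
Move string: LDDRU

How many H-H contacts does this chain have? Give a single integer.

Answer: 1

Derivation:
Positions: [(0, 0), (-1, 0), (-1, -1), (-1, -2), (0, -2), (0, -1)]
H-H contact: residue 2 @(-1,-1) - residue 5 @(0, -1)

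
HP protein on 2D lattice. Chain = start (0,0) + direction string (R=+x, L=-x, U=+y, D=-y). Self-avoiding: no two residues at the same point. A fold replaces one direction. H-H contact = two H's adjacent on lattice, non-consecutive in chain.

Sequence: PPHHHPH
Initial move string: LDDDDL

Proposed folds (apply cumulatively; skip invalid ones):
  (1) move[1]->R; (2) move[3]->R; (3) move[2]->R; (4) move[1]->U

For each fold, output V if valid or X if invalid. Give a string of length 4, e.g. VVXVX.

Answer: XVVX

Derivation:
Initial: LDDDDL -> [(0, 0), (-1, 0), (-1, -1), (-1, -2), (-1, -3), (-1, -4), (-2, -4)]
Fold 1: move[1]->R => LRDDDL INVALID (collision), skipped
Fold 2: move[3]->R => LDDRDL VALID
Fold 3: move[2]->R => LDRRDL VALID
Fold 4: move[1]->U => LURRDL INVALID (collision), skipped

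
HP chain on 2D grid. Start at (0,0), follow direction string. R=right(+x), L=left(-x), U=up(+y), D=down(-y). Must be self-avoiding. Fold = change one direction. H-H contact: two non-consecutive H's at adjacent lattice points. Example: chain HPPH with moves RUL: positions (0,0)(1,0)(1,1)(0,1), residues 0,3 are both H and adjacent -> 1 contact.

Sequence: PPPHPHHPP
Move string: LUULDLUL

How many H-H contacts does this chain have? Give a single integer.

Positions: [(0, 0), (-1, 0), (-1, 1), (-1, 2), (-2, 2), (-2, 1), (-3, 1), (-3, 2), (-4, 2)]
No H-H contacts found.

Answer: 0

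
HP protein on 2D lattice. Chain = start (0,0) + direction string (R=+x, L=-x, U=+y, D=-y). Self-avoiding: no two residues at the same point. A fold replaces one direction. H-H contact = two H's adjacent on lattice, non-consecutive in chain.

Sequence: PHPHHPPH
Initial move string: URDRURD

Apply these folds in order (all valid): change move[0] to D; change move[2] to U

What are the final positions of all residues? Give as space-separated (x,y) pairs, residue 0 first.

Initial moves: URDRURD
Fold: move[0]->D => DRDRURD (positions: [(0, 0), (0, -1), (1, -1), (1, -2), (2, -2), (2, -1), (3, -1), (3, -2)])
Fold: move[2]->U => DRURURD (positions: [(0, 0), (0, -1), (1, -1), (1, 0), (2, 0), (2, 1), (3, 1), (3, 0)])

Answer: (0,0) (0,-1) (1,-1) (1,0) (2,0) (2,1) (3,1) (3,0)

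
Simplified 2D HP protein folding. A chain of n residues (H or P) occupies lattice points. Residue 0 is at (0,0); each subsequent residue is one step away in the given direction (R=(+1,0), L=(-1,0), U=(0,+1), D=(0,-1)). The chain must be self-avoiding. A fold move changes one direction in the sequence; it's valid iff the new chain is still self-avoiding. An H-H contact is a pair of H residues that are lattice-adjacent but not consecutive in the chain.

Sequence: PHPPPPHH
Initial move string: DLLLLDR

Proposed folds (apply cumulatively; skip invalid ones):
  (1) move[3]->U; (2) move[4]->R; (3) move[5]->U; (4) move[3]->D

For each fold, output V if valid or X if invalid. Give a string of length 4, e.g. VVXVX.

Answer: XXVX

Derivation:
Initial: DLLLLDR -> [(0, 0), (0, -1), (-1, -1), (-2, -1), (-3, -1), (-4, -1), (-4, -2), (-3, -2)]
Fold 1: move[3]->U => DLLULDR INVALID (collision), skipped
Fold 2: move[4]->R => DLLLRDR INVALID (collision), skipped
Fold 3: move[5]->U => DLLLLUR VALID
Fold 4: move[3]->D => DLLDLUR INVALID (collision), skipped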